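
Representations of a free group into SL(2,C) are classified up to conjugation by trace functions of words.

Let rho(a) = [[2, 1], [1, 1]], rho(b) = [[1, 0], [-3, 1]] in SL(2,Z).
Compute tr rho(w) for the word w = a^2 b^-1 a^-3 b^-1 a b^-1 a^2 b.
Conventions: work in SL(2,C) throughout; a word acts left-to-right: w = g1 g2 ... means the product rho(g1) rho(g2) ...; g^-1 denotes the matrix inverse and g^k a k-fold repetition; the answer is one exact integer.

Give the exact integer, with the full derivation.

2869

rho(a) = [[2, 1], [1, 1]]
... * rho(a) = [[2, 1], [1, 1]]  ->  [[5, 3], [3, 2]]
... * rho(b^-1) = [[1, 0], [3, 1]]  ->  [[14, 3], [9, 2]]
... * rho(a^-1) = [[1, -1], [-1, 2]]  ->  [[11, -8], [7, -5]]
... * rho(a^-1) = [[1, -1], [-1, 2]]  ->  [[19, -27], [12, -17]]
... * rho(a^-1) = [[1, -1], [-1, 2]]  ->  [[46, -73], [29, -46]]
... * rho(b^-1) = [[1, 0], [3, 1]]  ->  [[-173, -73], [-109, -46]]
... * rho(a) = [[2, 1], [1, 1]]  ->  [[-419, -246], [-264, -155]]
... * rho(b^-1) = [[1, 0], [3, 1]]  ->  [[-1157, -246], [-729, -155]]
... * rho(a) = [[2, 1], [1, 1]]  ->  [[-2560, -1403], [-1613, -884]]
... * rho(a) = [[2, 1], [1, 1]]  ->  [[-6523, -3963], [-4110, -2497]]
... * rho(b) = [[1, 0], [-3, 1]]  ->  [[5366, -3963], [3381, -2497]]
tr = 5366 + -2497 = 2869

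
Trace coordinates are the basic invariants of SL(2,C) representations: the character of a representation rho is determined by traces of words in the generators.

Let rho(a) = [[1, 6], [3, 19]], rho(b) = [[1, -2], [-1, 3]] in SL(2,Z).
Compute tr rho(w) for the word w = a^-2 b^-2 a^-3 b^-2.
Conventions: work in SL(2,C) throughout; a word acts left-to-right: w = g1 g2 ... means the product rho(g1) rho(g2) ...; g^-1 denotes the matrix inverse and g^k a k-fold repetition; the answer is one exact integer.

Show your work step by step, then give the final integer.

212799476

rho(a^-1) = [[19, -6], [-3, 1]]
... * rho(a^-1) = [[19, -6], [-3, 1]]  ->  [[379, -120], [-60, 19]]
... * rho(b^-1) = [[3, 2], [1, 1]]  ->  [[1017, 638], [-161, -101]]
... * rho(b^-1) = [[3, 2], [1, 1]]  ->  [[3689, 2672], [-584, -423]]
... * rho(a^-1) = [[19, -6], [-3, 1]]  ->  [[62075, -19462], [-9827, 3081]]
... * rho(a^-1) = [[19, -6], [-3, 1]]  ->  [[1237811, -391912], [-195956, 62043]]
... * rho(a^-1) = [[19, -6], [-3, 1]]  ->  [[24694145, -7818778], [-3909293, 1237779]]
... * rho(b^-1) = [[3, 2], [1, 1]]  ->  [[66263657, 41569512], [-10490100, -6580807]]
... * rho(b^-1) = [[3, 2], [1, 1]]  ->  [[240360483, 174096826], [-38051107, -27561007]]
tr = 240360483 + -27561007 = 212799476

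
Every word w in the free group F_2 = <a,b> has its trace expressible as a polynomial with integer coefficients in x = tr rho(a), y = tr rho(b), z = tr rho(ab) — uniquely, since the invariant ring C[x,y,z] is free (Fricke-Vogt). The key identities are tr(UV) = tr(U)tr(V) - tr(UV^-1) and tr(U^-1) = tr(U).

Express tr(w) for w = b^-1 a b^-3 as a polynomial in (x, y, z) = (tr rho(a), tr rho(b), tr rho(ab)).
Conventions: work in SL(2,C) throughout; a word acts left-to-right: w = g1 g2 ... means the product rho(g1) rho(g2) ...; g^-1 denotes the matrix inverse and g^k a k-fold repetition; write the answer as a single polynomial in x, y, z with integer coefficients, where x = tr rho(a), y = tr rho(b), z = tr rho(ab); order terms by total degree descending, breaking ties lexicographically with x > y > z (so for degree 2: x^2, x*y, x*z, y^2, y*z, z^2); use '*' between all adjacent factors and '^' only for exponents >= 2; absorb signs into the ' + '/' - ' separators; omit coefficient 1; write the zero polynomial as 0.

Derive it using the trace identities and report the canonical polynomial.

x*y^4 - y^3*z - 3*x*y^2 + 2*y*z + x

so tr(a b^-1) = tr(a) tr(b) - tr(a b) = x*y - z
so tr(a b^-2) = tr(a b^-1) tr(b) - tr(a) = x*y^2 - y*z - x
reduce: tr(b^-1 a b^-2) = tr(a b^-2) tr(b) - tr(a b^-1) = x*y^3 - y^2*z - 2*x*y + z
so tr(b^-1 a b^-3) = tr(b^-1 a b^-2) tr(b) - tr(b^-1 a b^-1) = x*y^4 - y^3*z - 3*x*y^2 + 2*y*z + x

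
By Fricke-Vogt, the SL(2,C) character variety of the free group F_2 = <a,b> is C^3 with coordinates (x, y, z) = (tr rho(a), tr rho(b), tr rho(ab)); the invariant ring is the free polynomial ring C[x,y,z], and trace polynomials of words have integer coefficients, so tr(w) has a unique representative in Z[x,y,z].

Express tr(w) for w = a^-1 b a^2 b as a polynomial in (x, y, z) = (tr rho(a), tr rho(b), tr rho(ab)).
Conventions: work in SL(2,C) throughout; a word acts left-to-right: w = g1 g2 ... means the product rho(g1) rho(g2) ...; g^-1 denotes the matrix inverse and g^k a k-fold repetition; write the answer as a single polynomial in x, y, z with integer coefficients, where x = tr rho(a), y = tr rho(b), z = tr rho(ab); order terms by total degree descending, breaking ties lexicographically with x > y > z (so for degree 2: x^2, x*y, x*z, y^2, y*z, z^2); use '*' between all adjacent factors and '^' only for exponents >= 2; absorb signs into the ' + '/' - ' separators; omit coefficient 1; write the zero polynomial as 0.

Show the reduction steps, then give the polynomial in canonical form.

trace(b^2 a) = trace(b) * trace(a b) - trace(a)  (reduce the b square) = y*z - x
so trace(b^2) = trace(b) * trace(b) - trace(1)  (reduce the b square) = y^2 - 2
so trace(b a^2 b) = trace(a) * trace(b^2 a) - trace(b^2)  (reduce the a square) = x*y*z - x^2 - y^2 + 2
so trace(b a b a) = trace(b a) * trace(b a) - trace(1)  (split on b) = z^2 - 2
trace(b a^2 b a) = trace(a) * trace(b a b a) - trace(b a b)  (reduce the a square) = x*z^2 - y*z - x
reduce: trace(a^-1 b a^2 b) = trace(b a^2 b) * trace(a) - trace(b a^2 b a)  (eliminate a^-1) = x^2*y*z - x^3 - x*y^2 - x*z^2 + y*z + 3*x

x^2*y*z - x^3 - x*y^2 - x*z^2 + y*z + 3*x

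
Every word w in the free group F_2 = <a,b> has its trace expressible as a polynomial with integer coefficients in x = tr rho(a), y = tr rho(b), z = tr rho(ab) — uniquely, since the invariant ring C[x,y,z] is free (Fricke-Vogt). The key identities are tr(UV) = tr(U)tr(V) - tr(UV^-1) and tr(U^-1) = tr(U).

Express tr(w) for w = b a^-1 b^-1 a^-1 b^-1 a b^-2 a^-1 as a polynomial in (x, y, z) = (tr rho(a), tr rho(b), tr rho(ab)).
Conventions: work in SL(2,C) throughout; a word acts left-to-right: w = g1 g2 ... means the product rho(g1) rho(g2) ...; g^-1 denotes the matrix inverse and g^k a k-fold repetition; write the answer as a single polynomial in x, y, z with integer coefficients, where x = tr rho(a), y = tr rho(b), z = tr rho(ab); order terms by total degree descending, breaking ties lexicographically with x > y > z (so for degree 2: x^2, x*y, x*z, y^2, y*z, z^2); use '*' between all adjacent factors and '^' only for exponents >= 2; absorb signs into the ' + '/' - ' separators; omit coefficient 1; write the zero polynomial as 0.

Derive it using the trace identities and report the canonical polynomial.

next, tr(a^-1) = tr(a) = x
next, tr(a b a) = tr(a)*tr(b a) - tr(b)  (reduce the a square) = x*z - y
tr(a b a b) = tr(a b)*tr(a b) - tr(1)  (split on a) = z^2 - 2
tr(b^-1 a b a) = tr(a b a)*tr(b) - tr(a b a b)  (eliminate b^-1) = x*y*z - y^2 - z^2 + 2
next, tr(b a^-1 b^-1 a) = tr(b^-1 a b)*tr(a) - tr(b^-1 a b a)  (eliminate a^-1) = -x*y*z + x^2 + y^2 + z^2 - 2
next, tr(b^-1 a^-1 b a^-1) = tr(b a^-1 b^-1)*tr(a) - tr(b a^-1 b^-1 a)  (eliminate a^-1) = x*y*z - y^2 - z^2 + 2
and tr(a^-1 b) = tr(b)*tr(a) - tr(b a)  (eliminate a^-1) = x*y - z
next, tr(a^-1 b a^-1) = tr(a^-1 b)*tr(a) - tr(a^-1 b a)  (eliminate a^-1) = x^2*y - x*z - y
tr(b^-1 a^-1 b a^-1 b^-1) = tr(b^-1 a^-1 b a^-1)*tr(b) - tr(b^-1 a^-1 b a^-1 b)  (eliminate b^-1) = x*y^2*z - x^2*y - y^3 - y*z^2 + x*z + 3*y
and tr(b^-2 a^-1 b a^-1 b^-1) = tr(b^-1 a^-1 b a^-1 b^-1)*tr(b) - tr(b^-1 a^-1 b a^-1)  (eliminate b^-1) = x*y^3*z - x^2*y^2 - y^4 - y^2*z^2 + 4*y^2 + z^2 - 2
next, tr(a^-1 b a b^-2) = tr(b^-1 a^-1 b a)*tr(b) - tr(b^-1 a^-1 b a b)  (eliminate b^-1) = -x*y^2*z + x^2*y + y^3 + y*z^2 - 3*y
next, tr(a^-1 b a b^-2 a^-1) = tr(a^-1 b a b^-2)*tr(a) - tr(a^-1 b a b^-2 a)  (eliminate a^-1) = -x^2*y^2*z + x^3*y + x*y^3 + x*y*z^2 - 4*x*y + z
and tr(b^2) = tr(b)*tr(b) - tr(1)  (reduce the b square) = y^2 - 2
tr(a b^2) = tr(b)*tr(a b) - tr(a)  (reduce the b square) = y*z - x
and tr(b^2 a b) = tr(b)*tr(a b^2) - tr(a b)  (reduce the b square) = y^2*z - x*y - z
tr(b^2 a b a) = tr(b)*tr(a b a b) - tr(a b a)  (reduce the b square) = y*z^2 - x*z - y
tr(a^-1 b^2 a b) = tr(b^2 a b)*tr(a) - tr(b^2 a b a)  (eliminate a^-1) = x*y^2*z - x^2*y - y*z^2 + y
tr(b^-1 a^-1 b^2 a) = tr(a^-1 b^2 a)*tr(b) - tr(a^-1 b^2 a b)  (eliminate b^-1) = -x*y^2*z + x^2*y + y^3 + y*z^2 - 3*y
next, tr(b a b^-2 a^-1 b) = tr(b^-1 a^-1 b^2 a)*tr(b) - tr(b^-1 a^-1 b^2 a b)  (eliminate b^-1) = -x*y^3*z + x^2*y^2 + y^4 + y^2*z^2 - 4*y^2 + 2
and tr(b a^2 b) = tr(a)*tr(b^2 a) - tr(b^2)  (reduce the a square) = x*y*z - x^2 - y^2 + 2
next, tr(b a^2 b a) = tr(a)*tr(b a b a) - tr(b a b)  (reduce the a square) = x*z^2 - y*z - x
tr(a b a^-1 b a) = tr(b a^2 b)*tr(a) - tr(b a^2 b a)  (eliminate a^-1) = x^2*y*z - x^3 - x*y^2 - x*z^2 + y*z + 3*x
tr(b a^2 b a b) = tr(a)*tr(b a b^2 a) - tr(b a b^2)  (reduce the a square) = x*y*z^2 - x^2*z - y^2*z + z
tr(b a b a b a) = tr(b a b a)*tr(b a) - tr(a b)  (split on b) = z^3 - 3*z
tr(b a^2 b a b a) = tr(a)*tr(b a b a b a) - tr(b a b a b)  (reduce the a square) = x*z^3 - y*z^2 - 2*x*z + y
tr(a b a b a^-1 b a) = tr(b a^2 b a b)*tr(a) - tr(b a^2 b a b a)  (eliminate a^-1) = x^2*y*z^2 - x^3*z - x*y^2*z - x*z^3 + y*z^2 + 3*x*z - y
tr(b a b a b a b) = tr(b)*tr(a b a b a b) - tr(a b a b a)  (reduce the b square) = y*z^3 - x*z^2 - 2*y*z + x
tr(b a b a b a b a) = tr(b a)*tr(b a b a b a) - tr(b^-1 a^-1 b^-1 a^-1)  (split on b) = z^4 - 4*z^2 + 2
next, tr(a b a b a^-1 b a b) = tr(b a b a b a b)*tr(a) - tr(b a b a b a b a)  (eliminate a^-1) = x*y*z^3 - x^2*z^2 - z^4 - 2*x*y*z + x^2 + 4*z^2 - 2
next, tr(b a b a^-1 b a b^-1 a) = tr(a b a b a^-1 b a)*tr(b) - tr(a b a b a^-1 b a b)  (eliminate b^-1) = x^2*y^2*z^2 - x^3*y*z - x*y^3*z - 2*x*y*z^3 + x^2*z^2 + y^2*z^2 + z^4 + 5*x*y*z - x^2 - y^2 - 4*z^2 + 2
tr(b^-1 a^-1 b a b a^-1 b a) = tr(b a b a^-1 b a b^-1)*tr(a) - tr(b a b a^-1 b a b^-1 a)  (eliminate a^-1) = -x^2*y^2*z^2 + 2*x^3*y*z + x*y^3*z + 2*x*y*z^3 - x^4 - x^2*y^2 - 2*x^2*z^2 - y^2*z^2 - z^4 - 4*x*y*z + 4*x^2 + y^2 + 4*z^2 - 2
tr(a^-1 b a b^-2 a^-1 b a b) = tr(b^-1 a^-1 b a b a^-1 b a)*tr(b) - tr(b^-1 a^-1 b a b a^-1 b a b)  (eliminate b^-1) = -x^2*y^3*z^2 + 2*x^3*y^2*z + x*y^4*z + 2*x*y^2*z^3 - x^4*y - x^2*y^3 - 2*x^2*y*z^2 - y^3*z^2 - y*z^4 - 5*x*y^2*z + 5*x^2*y + y^3 + 5*y*z^2 - 3*y
next, tr(b^-1 a^-1 b a b^-2 a^-1 b a) = tr(a^-1 b a b^-2 a^-1 b a)*tr(b) - tr(a^-1 b a b^-2 a^-1 b a b)  (eliminate b^-1) = x^2*y^3*z^2 - 2*x^3*y^2*z - 2*x*y^4*z - 2*x*y^2*z^3 + x^4*y + 2*x^2*y^3 + 2*x^2*y*z^2 + y^5 + 2*y^3*z^2 + y*z^4 + 5*x*y^2*z - 5*x^2*y - 5*y^3 - 5*y*z^2 + 5*y
tr(a b^-2 a^-1 b a^-1 b^-1 a^-1 b) = tr(b^-1 a^-1 b a b^-2 a^-1 b)*tr(a) - tr(b^-1 a^-1 b a b^-2 a^-1 b a)  (eliminate a^-1) = -x^2*y^3*z^2 + x^3*y^2*z + 2*x*y^4*z + 2*x*y^2*z^3 - x^2*y^3 - x^2*y*z^2 - y^5 - 2*y^3*z^2 - y*z^4 - 5*x*y^2*z + x^2*y + 5*y^3 + 5*y*z^2 + x*z - 5*y
and tr(b a^-1 b^-1 a^-1 b^-1 a b^-2 a^-1) = tr(a b^-2 a^-1 b a^-1 b^-1 a^-1)*tr(b) - tr(a b^-2 a^-1 b a^-1 b^-1 a^-1 b)  (eliminate b^-1) = x^2*y^3*z^2 - x^3*y^2*z - x*y^4*z - 2*x*y^2*z^3 + x^2*y*z^2 + y^3*z^2 + y*z^4 + 5*x*y^2*z - x^2*y - y^3 - 4*y*z^2 - x*z + 3*y

x^2*y^3*z^2 - x^3*y^2*z - x*y^4*z - 2*x*y^2*z^3 + x^2*y*z^2 + y^3*z^2 + y*z^4 + 5*x*y^2*z - x^2*y - y^3 - 4*y*z^2 - x*z + 3*y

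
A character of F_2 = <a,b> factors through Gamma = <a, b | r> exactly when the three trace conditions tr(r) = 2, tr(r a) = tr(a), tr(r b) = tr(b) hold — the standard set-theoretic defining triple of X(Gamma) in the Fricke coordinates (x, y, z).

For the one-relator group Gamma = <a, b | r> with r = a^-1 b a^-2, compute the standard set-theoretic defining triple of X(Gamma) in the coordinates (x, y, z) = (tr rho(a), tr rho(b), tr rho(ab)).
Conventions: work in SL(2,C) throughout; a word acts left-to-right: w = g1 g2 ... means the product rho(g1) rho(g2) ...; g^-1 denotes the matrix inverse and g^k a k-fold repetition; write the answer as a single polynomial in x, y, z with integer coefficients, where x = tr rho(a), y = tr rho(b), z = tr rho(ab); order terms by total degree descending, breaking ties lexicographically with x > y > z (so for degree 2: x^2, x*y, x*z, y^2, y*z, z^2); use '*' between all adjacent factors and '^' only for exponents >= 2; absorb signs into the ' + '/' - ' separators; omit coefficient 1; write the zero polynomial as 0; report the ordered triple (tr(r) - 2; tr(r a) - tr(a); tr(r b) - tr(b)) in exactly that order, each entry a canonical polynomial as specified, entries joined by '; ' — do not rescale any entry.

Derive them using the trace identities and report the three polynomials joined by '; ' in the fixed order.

tr(a^-1 b) = tr(b)*tr(a) - tr(b a)  (eliminate a^-1) = x*y - z
tr(a^-2 b) = tr(a^-1 b)*tr(a) - tr(a^-1 b a)  (eliminate a^-1) = x^2*y - x*z - y
tr(a^-1 b a^-2) = tr(a^-2 b)*tr(a) - tr(a^-2 b a)  (eliminate a^-1) = x^3*y - x^2*z - 2*x*y + z
use: tr(b^2) = tr(b)*tr(b) - tr(1)   [square of b] = y^2 - 2
tr(b^2 a) = tr(b)*tr(a b) - tr(a)   [square of b] = y*z - x
tr(b a^-1 b) = tr(b^2)*tr(a) - tr(b^2 a)   [inverse elimination on a] = x*y^2 - y*z - x
tr(b a b a) = tr(a b)*tr(a b) - tr(1)   [split at a repeated a] = z^2 - 2
tr(b a^-1 b a) = tr(b a b)*tr(a) - tr(b a b a)   [inverse elimination on a] = x*y*z - x^2 - z^2 + 2
tr(a^-1 b a^-1 b) = tr(b a^-1 b)*tr(a) - tr(b a^-1 b a)   [inverse elimination on a] = x^2*y^2 - 2*x*y*z + z^2 - 2
tr(a^-1 b a^-2 b) = tr(a^-1 b a^-1 b)*tr(a) - tr(a^-1 b a^-1 b a)   [inverse elimination on a] = x^3*y^2 - 2*x^2*y*z - x*y^2 + x*z^2 + y*z - x
assemble the triple (tr(r) - 2; tr(r a) - x; tr(r b) - y)

x^3*y - x^2*z - 2*x*y + z - 2; x^2*y - x*z - x - y; x^3*y^2 - 2*x^2*y*z - x*y^2 + x*z^2 + y*z - x - y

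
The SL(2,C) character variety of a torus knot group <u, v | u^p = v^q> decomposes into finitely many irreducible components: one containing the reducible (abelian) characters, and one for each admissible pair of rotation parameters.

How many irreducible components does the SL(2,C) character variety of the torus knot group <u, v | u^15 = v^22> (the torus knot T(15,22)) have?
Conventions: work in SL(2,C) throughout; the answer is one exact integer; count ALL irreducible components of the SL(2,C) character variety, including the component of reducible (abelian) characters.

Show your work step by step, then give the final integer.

For T(15,22): irreducibility forces the central element u^15 = v^22 to one of +I, -I.
On an irreducible component, tr(u) is locked at 2*cos(pi*alpha/15) for some alpha in 1..14, and tr(v) at 2*cos(pi*beta/22) for some beta in 1..21.
u^15 = (-1)^alpha I and v^22 = (-1)^beta I must agree, so alpha and beta have equal parity.
Counting: 7 odd alphas x 11 odd betas + 7 even alphas x 10 even betas = 77 + 70 = 147.
Total: 147 irreducible-character components + 1 reducible (abelian) component = 148.

148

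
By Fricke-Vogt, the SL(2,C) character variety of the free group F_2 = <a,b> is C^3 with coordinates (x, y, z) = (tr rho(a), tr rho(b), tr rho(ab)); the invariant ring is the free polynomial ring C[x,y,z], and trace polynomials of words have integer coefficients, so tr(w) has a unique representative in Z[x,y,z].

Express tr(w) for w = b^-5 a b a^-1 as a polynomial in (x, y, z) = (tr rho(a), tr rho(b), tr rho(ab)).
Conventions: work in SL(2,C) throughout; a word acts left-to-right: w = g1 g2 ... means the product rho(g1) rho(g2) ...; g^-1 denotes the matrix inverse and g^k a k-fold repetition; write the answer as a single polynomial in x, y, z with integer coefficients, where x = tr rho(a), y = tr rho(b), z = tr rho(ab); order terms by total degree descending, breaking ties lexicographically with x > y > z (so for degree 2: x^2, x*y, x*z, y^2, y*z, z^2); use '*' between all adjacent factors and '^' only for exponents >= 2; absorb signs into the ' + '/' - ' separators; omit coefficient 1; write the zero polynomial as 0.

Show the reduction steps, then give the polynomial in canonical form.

-x*y^5*z + x^2*y^4 + y^6 + y^4*z^2 + 3*x*y^3*z - 3*x^2*y^2 - 6*y^4 - 3*y^2*z^2 - x*y*z + x^2 + 9*y^2 + z^2 - 2

trace(a b^-1) = trace(a) trace(b) - trace(a b) = x*y - z
trace(b^-2 a) = trace(a b^-1) trace(b) - trace(a) = x*y^2 - y*z - x
trace(a b a) = trace(a) trace(b a) - trace(b) = x*z - y
trace(a b a b) = trace(a b) trace(a b) - trace(1)   [split at repeated a] = z^2 - 2
trace(b^-1 a b a) = trace(a b a) trace(b) - trace(a b a b) = x*y*z - y^2 - z^2 + 2
trace(b^-1 a b a b^-1) = trace(b^-1 a b a) trace(b) - trace(b^-1 a b a b) = x*y^2*z - y^3 - y*z^2 - x*z + 3*y
trace(b^-3 a b a) = trace(b^-1 a b a b^-1) trace(b) - trace(b^-1 a b a) = x*y^3*z - y^4 - y^2*z^2 - 2*x*y*z + 4*y^2 + z^2 - 2
trace(b^-1 a b a^-1 b^-2) = trace(b^-3 a b) trace(a) - trace(b^-3 a b a) = -x*y^3*z + x^2*y^2 + y^4 + y^2*z^2 + x*y*z - x^2 - 4*y^2 - z^2 + 2
trace(b^-1 a b a^-1) = trace(b^-1 a b) trace(a) - trace(b^-1 a b a) = -x*y*z + x^2 + y^2 + z^2 - 2
trace(b^-1 a b a^-1 b^-1) = trace(b^-1 a b a^-1) trace(b) - trace(b^-1 a b a^-1 b) = -x*y^2*z + x^2*y + y^3 + y*z^2 - 3*y
trace(b^-3 a b a^-1 b^-1) = trace(b^-1 a b a^-1 b^-2) trace(b) - trace(b^-1 a b a^-1 b^-1) = -x*y^4*z + x^2*y^3 + y^5 + y^3*z^2 + 2*x*y^2*z - 2*x^2*y - 5*y^3 - 2*y*z^2 + 5*y
trace(b^-5 a b a^-1) = trace(b^-3 a b a^-1 b^-1) trace(b) - trace(b^-3 a b a^-1) = -x*y^5*z + x^2*y^4 + y^6 + y^4*z^2 + 3*x*y^3*z - 3*x^2*y^2 - 6*y^4 - 3*y^2*z^2 - x*y*z + x^2 + 9*y^2 + z^2 - 2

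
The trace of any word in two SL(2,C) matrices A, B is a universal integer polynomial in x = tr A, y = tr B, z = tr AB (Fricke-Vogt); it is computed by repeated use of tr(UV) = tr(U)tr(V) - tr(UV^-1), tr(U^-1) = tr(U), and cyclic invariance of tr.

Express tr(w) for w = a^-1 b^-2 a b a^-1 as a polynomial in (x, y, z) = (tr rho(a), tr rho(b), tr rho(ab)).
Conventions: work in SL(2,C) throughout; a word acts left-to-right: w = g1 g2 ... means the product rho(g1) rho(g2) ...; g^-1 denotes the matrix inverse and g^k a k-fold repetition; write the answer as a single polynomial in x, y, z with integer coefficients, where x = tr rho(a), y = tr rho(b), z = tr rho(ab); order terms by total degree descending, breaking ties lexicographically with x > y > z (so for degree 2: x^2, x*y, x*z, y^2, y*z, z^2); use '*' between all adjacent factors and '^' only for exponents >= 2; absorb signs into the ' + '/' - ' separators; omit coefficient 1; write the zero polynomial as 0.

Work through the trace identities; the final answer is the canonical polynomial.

and tr(b a b) = tr(b)*tr(a b) - tr(a)  (reduce the b square) = y*z - x
tr(b a b a) = tr(b a)*tr(b a) - tr(1)  (split on b) = z^2 - 2
tr(a b a^-1 b) = tr(b a b)*tr(a) - tr(b a b a)  (eliminate a^-1) = x*y*z - x^2 - z^2 + 2
tr(a b a^-1 b^-1) = tr(a b a^-1)*tr(b) - tr(a b a^-1 b)  (eliminate b^-1) = -x*y*z + x^2 + y^2 + z^2 - 2
tr(b^-2 a b a^-1) = tr(a b a^-1 b^-1)*tr(b) - tr(a b a^-1)  (eliminate b^-1) = -x*y^2*z + x^2*y + y^3 + y*z^2 - 3*y
tr(b^-1 a) = tr(a)*tr(b) - tr(a b)  (eliminate b^-1) = x*y - z
and tr(a^-1 b^-2 a b a^-1) = tr(b^-2 a b a^-1)*tr(a) - tr(b^-2 a b)  (eliminate a^-1) = -x^2*y^2*z + x^3*y + x*y^3 + x*y*z^2 - 4*x*y + z

-x^2*y^2*z + x^3*y + x*y^3 + x*y*z^2 - 4*x*y + z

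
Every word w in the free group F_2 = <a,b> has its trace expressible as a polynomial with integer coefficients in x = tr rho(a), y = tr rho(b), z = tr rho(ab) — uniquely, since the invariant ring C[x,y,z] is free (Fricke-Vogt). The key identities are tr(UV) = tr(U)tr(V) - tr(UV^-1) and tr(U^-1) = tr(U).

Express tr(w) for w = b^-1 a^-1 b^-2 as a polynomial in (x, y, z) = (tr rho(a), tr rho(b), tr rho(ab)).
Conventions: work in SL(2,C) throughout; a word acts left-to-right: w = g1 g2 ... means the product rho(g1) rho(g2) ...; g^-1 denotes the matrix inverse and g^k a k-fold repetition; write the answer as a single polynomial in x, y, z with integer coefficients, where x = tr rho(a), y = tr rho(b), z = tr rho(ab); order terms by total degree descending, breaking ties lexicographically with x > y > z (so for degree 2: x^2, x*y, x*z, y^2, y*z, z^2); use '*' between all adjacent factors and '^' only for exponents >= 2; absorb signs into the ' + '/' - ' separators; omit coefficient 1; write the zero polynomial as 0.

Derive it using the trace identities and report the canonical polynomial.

y^2*z - x*y - z

trace(b^-1) = trace(b) = y
trace(b^-2) = trace(b^-1) * trace(b) - trace(1)   [inverse elimination on b] = y^2 - 2
apply: trace(a b^-1) = trace(a) * trace(b) - trace(a b)   [inverse elimination on b] = x*y - z
apply: trace(b^-2 a) = trace(a b^-1) * trace(b) - trace(a)   [inverse elimination on b] = x*y^2 - y*z - x
trace(b^-1 a^-1 b^-1) = trace(b^-2) * trace(a) - trace(b^-2 a)   [inverse elimination on a] = y*z - x
use: trace(b^-1 a^-1 b^-2) = trace(b^-1 a^-1 b^-1) * trace(b) - trace(b^-1 a^-1)   [inverse elimination on b] = y^2*z - x*y - z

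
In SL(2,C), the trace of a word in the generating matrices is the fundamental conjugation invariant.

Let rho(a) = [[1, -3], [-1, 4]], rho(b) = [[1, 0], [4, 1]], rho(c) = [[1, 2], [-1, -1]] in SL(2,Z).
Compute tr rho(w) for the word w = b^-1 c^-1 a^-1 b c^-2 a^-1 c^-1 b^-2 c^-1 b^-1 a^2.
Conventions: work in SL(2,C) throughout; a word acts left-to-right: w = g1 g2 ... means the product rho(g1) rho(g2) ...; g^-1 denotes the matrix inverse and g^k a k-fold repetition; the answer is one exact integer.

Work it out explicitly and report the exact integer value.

rho(b^-1) = [[1, 0], [-4, 1]]
... * rho(c^-1) = [[-1, -2], [1, 1]]  ->  [[-1, -2], [5, 9]]
... * rho(a^-1) = [[4, 3], [1, 1]]  ->  [[-6, -5], [29, 24]]
... * rho(b) = [[1, 0], [4, 1]]  ->  [[-26, -5], [125, 24]]
... * rho(c^-1) = [[-1, -2], [1, 1]]  ->  [[21, 47], [-101, -226]]
... * rho(c^-1) = [[-1, -2], [1, 1]]  ->  [[26, 5], [-125, -24]]
... * rho(a^-1) = [[4, 3], [1, 1]]  ->  [[109, 83], [-524, -399]]
... * rho(c^-1) = [[-1, -2], [1, 1]]  ->  [[-26, -135], [125, 649]]
... * rho(b^-1) = [[1, 0], [-4, 1]]  ->  [[514, -135], [-2471, 649]]
... * rho(b^-1) = [[1, 0], [-4, 1]]  ->  [[1054, -135], [-5067, 649]]
... * rho(c^-1) = [[-1, -2], [1, 1]]  ->  [[-1189, -2243], [5716, 10783]]
... * rho(b^-1) = [[1, 0], [-4, 1]]  ->  [[7783, -2243], [-37416, 10783]]
... * rho(a) = [[1, -3], [-1, 4]]  ->  [[10026, -32321], [-48199, 155380]]
... * rho(a) = [[1, -3], [-1, 4]]  ->  [[42347, -159362], [-203579, 766117]]
tr = 42347 + 766117 = 808464

808464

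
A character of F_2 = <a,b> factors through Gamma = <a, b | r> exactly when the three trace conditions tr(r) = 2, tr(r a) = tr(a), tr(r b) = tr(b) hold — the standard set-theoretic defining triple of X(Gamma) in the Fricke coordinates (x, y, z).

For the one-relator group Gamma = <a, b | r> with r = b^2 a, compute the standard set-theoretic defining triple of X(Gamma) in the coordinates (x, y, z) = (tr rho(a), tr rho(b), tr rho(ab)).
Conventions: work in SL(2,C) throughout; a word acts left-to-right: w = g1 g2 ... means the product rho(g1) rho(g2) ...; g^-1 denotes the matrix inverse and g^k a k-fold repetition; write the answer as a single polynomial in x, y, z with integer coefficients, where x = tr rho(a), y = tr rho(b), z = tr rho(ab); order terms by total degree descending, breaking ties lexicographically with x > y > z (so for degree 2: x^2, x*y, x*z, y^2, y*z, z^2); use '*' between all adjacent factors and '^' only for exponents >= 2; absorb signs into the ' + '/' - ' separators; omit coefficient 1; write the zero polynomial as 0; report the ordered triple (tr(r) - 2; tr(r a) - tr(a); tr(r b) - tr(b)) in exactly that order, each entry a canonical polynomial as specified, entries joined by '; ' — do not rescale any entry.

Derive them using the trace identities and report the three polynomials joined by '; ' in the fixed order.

trace(b^2 a) = trace(b)*trace(a b) - trace(a) = y*z - x
trace(a^2 b) = trace(a)*trace(b a) - trace(b)  (reduce the a square) = x*z - y
trace(a^2) = trace(a)*trace(a) - trace(1)  (reduce the a square) = x^2 - 2
trace(b^2 a^2) = trace(b)*trace(a^2 b) - trace(a^2)  (reduce the b square) = x*y*z - x^2 - y^2 + 2
trace(b^2 a b) = trace(b)*trace(a b^2) - trace(a b) = y^2*z - x*y - z
assemble the triple (trace(r) - 2; trace(r a) - x; trace(r b) - y)

y*z - x - 2; x*y*z - x^2 - y^2 - x + 2; y^2*z - x*y - y - z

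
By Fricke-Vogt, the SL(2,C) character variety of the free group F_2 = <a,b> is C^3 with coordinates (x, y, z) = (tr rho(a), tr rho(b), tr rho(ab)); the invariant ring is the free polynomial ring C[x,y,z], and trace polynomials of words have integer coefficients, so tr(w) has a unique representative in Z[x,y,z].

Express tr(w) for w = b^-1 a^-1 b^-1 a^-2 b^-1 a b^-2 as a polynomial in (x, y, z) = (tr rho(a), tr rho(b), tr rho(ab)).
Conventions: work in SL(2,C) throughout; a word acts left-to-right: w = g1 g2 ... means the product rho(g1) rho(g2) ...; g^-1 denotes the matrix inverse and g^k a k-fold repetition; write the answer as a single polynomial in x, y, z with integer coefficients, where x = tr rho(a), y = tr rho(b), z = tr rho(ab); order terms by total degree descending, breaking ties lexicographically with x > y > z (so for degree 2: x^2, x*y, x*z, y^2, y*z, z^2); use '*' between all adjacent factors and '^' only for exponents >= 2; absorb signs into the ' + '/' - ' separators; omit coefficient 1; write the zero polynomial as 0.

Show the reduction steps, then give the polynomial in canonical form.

x^2*y^3*z^2 - x^3*y^2*z - x*y^4*z - x*y^2*z^3 - x^2*y*z^2 + y^3*z^2 + x^3*z + 3*x*y^2*z + x*z^3 + x^2*y - y*z^2 - 3*x*z - y

trace(b^-1) = trace(b) = y
trace(b^-1 a) = trace(a)*trace(b) - trace(a b) = x*y - z
trace(b^-1 a^-1) = trace(b^-1)*trace(a) - trace(b^-1 a) = z
trace(a^-2 b^-1) = trace(b^-1 a^-1)*trace(a) - trace(b^-1) = x*z - y
trace(a^-2) = trace(a^-1)*trace(a) - trace(1) = x^2 - 2
reduce: trace(a^-1 b^-2 a^-1) = trace(a^-2 b^-1)*trace(b) - trace(a^-2) = x*y*z - x^2 - y^2 + 2
trace(a^-1 b a^-1) = trace(b a^-1)*trace(a) - trace(b) = x^2*y - x*z - y
trace(b^2) = trace(b)*trace(b) - trace(1) = y^2 - 2
so trace(b^2 a) = trace(b)*trace(a b) - trace(a) = y*z - x
reduce: trace(b a^-1 b) = trace(b^2)*trace(a) - trace(b^2 a) = x*y^2 - y*z - x
reduce: trace(b a b a) = trace(a b)*trace(a b) - trace(1) = z^2 - 2
so trace(b a^-1 b a) = trace(b a b)*trace(a) - trace(b a b a) = x*y*z - x^2 - z^2 + 2
so trace(a^-1 b a^-1 b) = trace(b a^-1 b)*trace(a) - trace(b a^-1 b a) = x^2*y^2 - 2*x*y*z + z^2 - 2
trace(b^-1 a^-1 b a^-1) = trace(a^-1 b a^-1)*trace(b) - trace(a^-1 b a^-1 b) = x*y*z - y^2 - z^2 + 2
so trace(a^-1 b^-2 a^-1 b) = trace(b^-1 a^-1 b a^-1)*trace(b) - trace(b^-1 a^-1 b a^-1 b) = x*y^2*z - x^2*y - y^3 - y*z^2 + x*z + 3*y
reduce: trace(b^-1 a^-1 b^-1 a^-1 b^-1) = trace(a^-1 b^-2 a^-1)*trace(b) - trace(a^-1 b^-2 a^-1 b) = y*z^2 - x*z - y
trace(b^-3 a^-1 b^-1 a^-1) = trace(b^-1 a^-1 b^-1 a^-1 b^-1)*trace(b) - trace(b^-1 a^-1 b^-1 a^-1) = y^2*z^2 - x*y*z - y^2 - z^2 + 2
trace(a^-2 b a b) = trace(a^-1 b a b)*trace(a) - trace(a^-1 b a b a) = x^2*y*z - x^3 - x*z^2 - y*z + 3*x
trace(a^-2 b a b^-1) = trace(a^-2 b a)*trace(b) - trace(a^-2 b a b) = -x^2*y*z + x^3 + x*y^2 + x*z^2 - 3*x
trace(b^-1 a^-2 b a b^-1) = trace(a^-2 b a b^-1)*trace(b) - trace(a^-2 b a) = -x^2*y^2*z + x^3*y + x*y^3 + x*y*z^2 - 4*x*y + z
trace(b^-2 a^-2 b a b^-1) = trace(b^-1 a^-2 b a b^-1)*trace(b) - trace(b^-1 a^-2 b a) = -x^2*y^3*z + x^3*y^2 + x*y^4 + x*y^2*z^2 + x^2*y*z - x^3 - 5*x*y^2 - x*z^2 + y*z + 3*x
so trace(b^-1 a^-2 b a b^-3) = trace(b^-2 a^-2 b a b^-1)*trace(b) - trace(b^-2 a^-2 b a) = -x^2*y^4*z + x^3*y^3 + x*y^5 + x*y^3*z^2 + 2*x^2*y^2*z - 2*x^3*y - 6*x*y^3 - 2*x*y*z^2 + y^2*z + 7*x*y - z
so trace(a b a b a) = trace(a)*trace(b a b a) - trace(b a b) = x*z^2 - y*z - x
trace(a b a b a b) = trace(b a b a)*trace(b a) - trace(a b) = z^3 - 3*z
trace(b a b^-1 a b a) = trace(a b a b a)*trace(b) - trace(a b a b a b) = x*y*z^2 - y^2*z - z^3 - x*y + 3*z
trace(b^-1 a b a^-1 b a) = trace(b a b^-1 a b)*trace(a) - trace(b a b^-1 a b a) = x^2*y^2*z - x^3*y - x*y^3 - 2*x*y*z^2 + x^2*z + y^2*z + z^3 + 4*x*y - 3*z
trace(a b a^-1 b a) = trace(b a^2 b)*trace(a) - trace(b a^2 b a) = x^2*y*z - x^3 - x*y^2 - x*z^2 + y*z + 3*x
so trace(b^-1 a b a^-1 b a b^-1) = trace(b^-1 a b a^-1 b a)*trace(b) - trace(b^-1 a b a^-1 b a b) = x^2*y^3*z - x^3*y^2 - x*y^4 - 2*x*y^2*z^2 + y^3*z + y*z^3 + x^3 + 5*x*y^2 + x*z^2 - 4*y*z - 3*x
trace(a^-1 b a b^-3 a b) = trace(b^-1 a b a^-1 b a b^-1)*trace(b) - trace(b^-1 a b a^-1 b a) = x^2*y^4*z - x^3*y^3 - x*y^5 - 2*x*y^3*z^2 - x^2*y^2*z + y^4*z + y^2*z^3 + 2*x^3*y + 6*x*y^3 + 3*x*y*z^2 - x^2*z - 5*y^2*z - z^3 - 7*x*y + 3*z
trace(a^-1 b a b^-3 a b^-1) = trace(a^-1 b a b^-3 a)*trace(b) - trace(a^-1 b a b^-3 a b) = -x^2*y^4*z + x^3*y^3 + x*y^5 + 2*x*y^3*z^2 + x^2*y^2*z - y^4*z - y^2*z^3 - 2*x^3*y - 5*x*y^3 - 3*x*y*z^2 + x^2*z + 4*y^2*z + z^3 + 6*x*y - 3*z
reduce: trace(b^-2 a^2) = trace(b^-1 a^2)*trace(b) - trace(b^-1 a^2 b) = x^2*y^2 - x*y*z - x^2 - y^2 + 2
reduce: trace(a b^-3 a) = trace(b^-2 a^2)*trace(b) - trace(b^-2 a^2 b) = x^2*y^3 - x*y^2*z - 2*x^2*y - y^3 + x*z + 3*y
so trace(b^-1 a^-2 b a b^-3 a) = trace(a^-1 b a b^-3 a b^-1)*trace(a) - trace(a^-1 b a b^-3 a b^-1 a) = -x^3*y^4*z + x^4*y^3 + x^2*y^5 + 2*x^2*y^3*z^2 + x^3*y^2*z - x*y^4*z - x*y^2*z^3 - 2*x^4*y - 6*x^2*y^3 - 3*x^2*y*z^2 + x^3*z + 5*x*y^2*z + x*z^3 + 8*x^2*y + y^3 - 4*x*z - 3*y
trace(a b^-3 a^-1 b^-1 a^-2 b) = trace(b^-1 a^-2 b a b^-3)*trace(a) - trace(b^-1 a^-2 b a b^-3 a) = -x^2*y^3*z^2 + x^3*y^2*z + x*y^4*z + x*y^2*z^3 + x^2*y*z^2 - x^3*z - 4*x*y^2*z - x*z^3 - x^2*y - y^3 + 3*x*z + 3*y
so trace(b^-1 a^-1 b^-1 a^-2 b^-1 a b^-2) = trace(a b^-3 a^-1 b^-1 a^-2)*trace(b) - trace(a b^-3 a^-1 b^-1 a^-2 b) = x^2*y^3*z^2 - x^3*y^2*z - x*y^4*z - x*y^2*z^3 - x^2*y*z^2 + y^3*z^2 + x^3*z + 3*x*y^2*z + x*z^3 + x^2*y - y*z^2 - 3*x*z - y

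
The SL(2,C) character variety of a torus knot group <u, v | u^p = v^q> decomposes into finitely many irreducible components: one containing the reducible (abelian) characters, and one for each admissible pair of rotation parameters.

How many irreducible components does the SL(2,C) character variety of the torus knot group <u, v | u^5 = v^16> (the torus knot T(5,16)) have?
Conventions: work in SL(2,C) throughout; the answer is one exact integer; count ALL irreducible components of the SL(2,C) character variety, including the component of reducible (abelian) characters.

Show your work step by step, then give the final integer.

31

Gamma = < u, v | u^5 = v^16 > (torus knot T(5,16)); the central element u^5 = v^16 acts as +I or -I in any irreducible SL(2,C) representation.
So on each irreducible component the traces are pinned: tr(u) = 2*cos(pi*alpha/5) with 1 <= alpha <= 4, tr(v) = 2*cos(pi*beta/16) with 1 <= beta <= 15.
The two central values (-1)^alpha I and (-1)^beta I must be the same matrix, so alpha and beta share a parity.
Enumerate parity-matched pairs: 2*8 odd-odd plus 2*7 even-even gives 30.
components with irreducible characters: 30; plus the single component of reducible (abelian) characters: total 31.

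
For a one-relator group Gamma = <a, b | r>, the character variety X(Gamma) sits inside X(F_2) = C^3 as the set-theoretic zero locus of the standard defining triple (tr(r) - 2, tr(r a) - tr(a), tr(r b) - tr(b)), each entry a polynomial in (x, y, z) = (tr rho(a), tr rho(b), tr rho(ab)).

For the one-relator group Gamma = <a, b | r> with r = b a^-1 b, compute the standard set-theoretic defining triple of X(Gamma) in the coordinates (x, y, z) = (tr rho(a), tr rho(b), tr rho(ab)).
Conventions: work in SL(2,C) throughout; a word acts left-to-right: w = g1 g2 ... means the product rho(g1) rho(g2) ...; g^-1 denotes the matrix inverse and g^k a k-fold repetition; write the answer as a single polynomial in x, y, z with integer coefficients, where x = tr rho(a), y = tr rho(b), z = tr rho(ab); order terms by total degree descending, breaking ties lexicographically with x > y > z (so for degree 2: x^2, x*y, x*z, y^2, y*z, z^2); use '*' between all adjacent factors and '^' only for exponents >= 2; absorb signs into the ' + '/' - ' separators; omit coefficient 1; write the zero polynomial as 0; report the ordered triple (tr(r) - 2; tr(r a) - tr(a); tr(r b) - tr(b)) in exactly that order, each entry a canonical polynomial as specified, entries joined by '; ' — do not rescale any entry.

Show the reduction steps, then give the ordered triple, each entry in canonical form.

trace(b^2) = trace(b) * trace(b) - trace(1)   [square of b] = y^2 - 2
reduce: trace(b^2 a) = trace(b) * trace(a b) - trace(a)   [square of b] = y*z - x
trace(b a^-1 b) = trace(b^2) * trace(a) - trace(b^2 a)   [inverse elimination on a] = x*y^2 - y*z - x
so trace(b a b a) = trace(b a) * trace(b a) - trace(1)   [split at repeated b] = z^2 - 2
so trace(b a^-1 b a) = trace(b a b) * trace(a) - trace(b a b a) = x*y*z - x^2 - z^2 + 2
so trace(b^3) = trace(b) * trace(b^2) - trace(b)   [square of b] = y^3 - 3*y
so trace(b^3 a) = trace(b) * trace(a b^2) - trace(a b)   [square of b] = y^2*z - x*y - z
reduce: trace(b a^-1 b^2) = trace(b^3) * trace(a) - trace(b^3 a)   [inverse elimination on a] = x*y^3 - y^2*z - 2*x*y + z
assemble the triple (trace(r) - 2; trace(r a) - x; trace(r b) - y)

x*y^2 - y*z - x - 2; x*y*z - x^2 - z^2 - x + 2; x*y^3 - y^2*z - 2*x*y - y + z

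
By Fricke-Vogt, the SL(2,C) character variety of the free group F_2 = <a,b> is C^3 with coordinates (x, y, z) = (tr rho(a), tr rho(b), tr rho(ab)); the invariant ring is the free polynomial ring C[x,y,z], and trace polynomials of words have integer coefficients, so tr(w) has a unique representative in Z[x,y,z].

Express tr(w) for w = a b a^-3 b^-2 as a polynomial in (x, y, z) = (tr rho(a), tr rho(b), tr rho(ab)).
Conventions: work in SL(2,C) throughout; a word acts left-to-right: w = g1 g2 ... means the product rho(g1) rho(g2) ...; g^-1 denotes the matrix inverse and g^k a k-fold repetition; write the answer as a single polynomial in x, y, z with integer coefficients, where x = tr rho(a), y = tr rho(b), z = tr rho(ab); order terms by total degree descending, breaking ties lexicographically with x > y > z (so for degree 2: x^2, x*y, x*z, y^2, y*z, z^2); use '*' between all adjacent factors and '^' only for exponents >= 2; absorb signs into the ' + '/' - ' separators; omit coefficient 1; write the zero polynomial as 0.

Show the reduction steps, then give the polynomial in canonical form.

trace(b a b) = trace(b)*trace(a b) - trace(a) = y*z - x
trace(b a b a) = trace(a b)*trace(a b) - trace(1)   [split at repeated a] = z^2 - 2
trace(a b a^-1 b) = trace(b a b)*trace(a) - trace(b a b a) = x*y*z - x^2 - z^2 + 2
so trace(b^-1 a b a^-1) = trace(a b a^-1)*trace(b) - trace(a b a^-1 b) = -x*y*z + x^2 + y^2 + z^2 - 2
so trace(a^-1 b^-2 a b) = trace(b^-1 a b a^-1)*trace(b) - trace(b^-1 a b a^-1 b) = -x*y^2*z + x^2*y + y^3 + y*z^2 - 3*y
trace(b^-1 a) = trace(a)*trace(b) - trace(a b) = x*y - z
trace(b^-2 a b a^-2) = trace(a^-1 b^-2 a b)*trace(a) - trace(a^-1 b^-2 a b a) = -x^2*y^2*z + x^3*y + x*y^3 + x*y*z^2 - 4*x*y + z
trace(a b a^-3 b^-2) = trace(b^-2 a b a^-2)*trace(a) - trace(b^-2 a b a^-1) = -x^3*y^2*z + x^4*y + x^2*y^3 + x^2*y*z^2 + x*y^2*z - 5*x^2*y - y^3 - y*z^2 + x*z + 3*y

-x^3*y^2*z + x^4*y + x^2*y^3 + x^2*y*z^2 + x*y^2*z - 5*x^2*y - y^3 - y*z^2 + x*z + 3*y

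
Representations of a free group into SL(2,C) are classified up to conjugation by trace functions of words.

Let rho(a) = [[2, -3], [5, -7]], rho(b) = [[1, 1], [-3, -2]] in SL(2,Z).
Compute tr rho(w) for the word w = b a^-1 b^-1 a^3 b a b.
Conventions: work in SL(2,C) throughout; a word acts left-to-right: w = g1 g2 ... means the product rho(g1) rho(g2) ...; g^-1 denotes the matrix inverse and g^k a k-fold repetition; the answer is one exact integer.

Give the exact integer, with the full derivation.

rho(b) = [[1, 1], [-3, -2]]
... * rho(a^-1) = [[-7, 3], [-5, 2]]  ->  [[-12, 5], [31, -13]]
... * rho(b^-1) = [[-2, -1], [3, 1]]  ->  [[39, 17], [-101, -44]]
... * rho(a) = [[2, -3], [5, -7]]  ->  [[163, -236], [-422, 611]]
... * rho(a) = [[2, -3], [5, -7]]  ->  [[-854, 1163], [2211, -3011]]
... * rho(a) = [[2, -3], [5, -7]]  ->  [[4107, -5579], [-10633, 14444]]
... * rho(b) = [[1, 1], [-3, -2]]  ->  [[20844, 15265], [-53965, -39521]]
... * rho(a) = [[2, -3], [5, -7]]  ->  [[118013, -169387], [-305535, 438542]]
... * rho(b) = [[1, 1], [-3, -2]]  ->  [[626174, 456787], [-1621161, -1182619]]
tr = 626174 + -1182619 = -556445

-556445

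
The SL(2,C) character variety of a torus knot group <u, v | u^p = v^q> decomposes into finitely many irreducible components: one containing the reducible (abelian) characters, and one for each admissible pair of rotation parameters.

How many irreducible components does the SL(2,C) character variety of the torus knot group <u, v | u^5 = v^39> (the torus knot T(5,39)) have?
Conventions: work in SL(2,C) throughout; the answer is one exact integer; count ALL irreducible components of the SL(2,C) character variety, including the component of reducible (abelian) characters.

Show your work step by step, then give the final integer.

Gamma = < u, v | u^5 = v^39 > (torus knot T(5,39)); the central element u^5 = v^39 acts as +I or -I in any irreducible SL(2,C) representation.
So on each irreducible component the traces are pinned: tr(u) = 2*cos(pi*alpha/5) with 1 <= alpha <= 4, tr(v) = 2*cos(pi*beta/39) with 1 <= beta <= 38.
The two central values (-1)^alpha I and (-1)^beta I must be the same matrix, so alpha and beta share a parity.
Counting: 2 odd alphas x 19 odd betas + 2 even alphas x 19 even betas = 38 + 38 = 76.
components with irreducible characters: 76; plus the single component of reducible (abelian) characters: total 77.

77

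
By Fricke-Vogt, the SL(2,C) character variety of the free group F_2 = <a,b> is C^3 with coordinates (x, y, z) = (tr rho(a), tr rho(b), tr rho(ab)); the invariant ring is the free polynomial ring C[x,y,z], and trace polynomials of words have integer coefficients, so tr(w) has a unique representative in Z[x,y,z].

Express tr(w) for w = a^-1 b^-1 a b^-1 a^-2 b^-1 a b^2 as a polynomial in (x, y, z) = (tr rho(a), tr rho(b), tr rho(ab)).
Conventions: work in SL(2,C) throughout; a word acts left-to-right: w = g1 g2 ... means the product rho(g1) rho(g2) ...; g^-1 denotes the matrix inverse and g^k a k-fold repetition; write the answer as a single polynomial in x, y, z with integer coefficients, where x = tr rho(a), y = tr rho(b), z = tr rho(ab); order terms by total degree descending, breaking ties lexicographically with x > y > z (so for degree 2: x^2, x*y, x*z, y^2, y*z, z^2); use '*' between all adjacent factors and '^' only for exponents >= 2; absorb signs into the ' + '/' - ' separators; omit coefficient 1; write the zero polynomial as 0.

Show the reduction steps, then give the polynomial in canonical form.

trace(b a b) = trace(b)*trace(a b) - trace(a) = y*z - x
trace(b a b a) = trace(b a)*trace(b a) - trace(1)   [split at repeated b] = z^2 - 2
trace(a b a^-1 b) = trace(b a b)*trace(a) - trace(b a b a) = x*y*z - x^2 - z^2 + 2
trace(a^-1 b^-1 a b) = trace(a b a^-1)*trace(b) - trace(a b a^-1 b) = -x*y*z + x^2 + y^2 + z^2 - 2
trace(a b a) = trace(a)*trace(b a) - trace(b) = x*z - y
trace(b a b a b) = trace(b)*trace(a b a b) - trace(a b a) = y*z^2 - x*z - y
trace(b a b a b a) = trace(a b a b)*trace(a b) - trace(b a)   [split at repeated a] = z^3 - 3*z
trace(b a b a b a^-1) = trace(b a b a b)*trace(a) - trace(b a b a b a) = x*y*z^2 - x^2*z - z^3 - x*y + 3*z
trace(a b a b a^-2 b) = trace(b a b a b a^-1)*trace(a) - trace(b a b a b) = x^2*y*z^2 - x^3*z - x*z^3 - x^2*y - y*z^2 + 4*x*z + y
trace(a^-2 b^-1 a b a b) = trace(a b a b a^-2)*trace(b) - trace(a b a b a^-2 b) = -x^2*y*z^2 + x^3*z + x*y^2*z + x*z^3 - 4*x*z + y
trace(a b^-1 a^-2 b^-1 a b) = trace(a^-2 b^-1 a b a)*trace(b) - trace(a^-2 b^-1 a b a b) = x^2*y*z^2 - x^3*z - 2*x*y^2*z - x*z^3 + x^2*y + y^3 + y*z^2 + 4*x*z - 3*y
trace(a^2) = trace(a)*trace(a) - trace(1) = x^2 - 2
trace(a b^2 a) = trace(b)*trace(a^2 b) - trace(a^2) = x*y*z - x^2 - y^2 + 2
trace(a b^2 a b^-1) = trace(a b^2 a)*trace(b) - trace(a b^2 a b) = x*y^2*z - x^2*y - y^3 - y*z^2 + x*z + 3*y
trace(b^-1 a b^2 a b^-1) = trace(a b^2 a b^-1)*trace(b) - trace(a b^2 a) = x*y^3*z - x^2*y^2 - y^4 - y^2*z^2 + x^2 + 4*y^2 - 2
trace(a b^3 a) = trace(b)*trace(b a^2 b) - trace(b a^2) = x*y^2*z - x^2*y - y^3 - x*z + 3*y
trace(a b^3 a b) = trace(b)*trace(b a b a b) - trace(b a b a) = y^2*z^2 - x*y*z - y^2 - z^2 + 2
trace(b^2 a b^-1 a b) = trace(a b^3 a)*trace(b) - trace(a b^3 a b) = x*y^3*z - x^2*y^2 - y^4 - y^2*z^2 + 4*y^2 + z^2 - 2
trace(a^2 b a b) = trace(a)*trace(b a b a) - trace(b a b) = x*z^2 - y*z - x
trace(a^2 b a) = trace(a)*trace(b a^2) - trace(b a) = x^2*z - x*y - z
trace(a b^2 a^2 b) = trace(b)*trace(a^2 b a b) - trace(a^2 b a) = x*y*z^2 - x^2*z - y^2*z + z
trace(a b^2 a^2) = trace(a)*trace(a b^2 a) - trace(a b^2) = x^2*y*z - x^3 - x*y^2 - y*z + 3*x
trace(b a b^2 a^2 b) = trace(b)*trace(a b^2 a^2 b) - trace(a b^2 a^2) = x*y^2*z^2 - 2*x^2*y*z - y^3*z + x^3 + x*y^2 + 2*y*z - 3*x
trace(a^2 b a b a b) = trace(a)*trace(b a b a b a) - trace(b a b a b) = x*z^3 - y*z^2 - 2*x*z + y
trace(a^2 b a b a) = trace(a)*trace(a b a b a) - trace(a b a b) = x^2*z^2 - x*y*z - x^2 - z^2 + 2
trace(b a b^2 a^2 b a) = trace(b)*trace(a^2 b a b a b) - trace(a^2 b a b a) = x*y*z^3 - x^2*z^2 - y^2*z^2 - x*y*z + x^2 + y^2 + z^2 - 2
trace(a b a^-1 b a b^2 a) = trace(b a b^2 a^2 b)*trace(a) - trace(b a b^2 a^2 b a) = x^2*y^2*z^2 - 2*x^3*y*z - x*y^3*z - x*y*z^3 + x^4 + x^2*y^2 + x^2*z^2 + y^2*z^2 + 3*x*y*z - 4*x^2 - y^2 - z^2 + 2
trace(a b a b^2 a b) = trace(b)*trace(a b a b a b) - trace(a b a b a) = y*z^3 - x*z^2 - 2*y*z + x
trace(b a b^2 a b a b) = trace(b)*trace(a b a b^2 a b) - trace(a b a b^2 a) = y^2*z^3 - 2*x*y*z^2 + x^2*z - y^2*z + x*y - z
trace(a b a b a b a b) = trace(a b)*trace(a b a b a b) - trace(a^-1 b^-1 a^-1 b^-1)   [split at repeated a] = z^4 - 4*z^2 + 2
trace(b a b^2 a b a b a) = trace(b)*trace(a b a b a b a b) - trace(a b a b a b a) = y*z^4 - x*z^3 - 3*y*z^2 + 2*x*z + y
trace(a b a^-1 b a b^2 a b) = trace(b a b^2 a b a b)*trace(a) - trace(b a b^2 a b a b a) = x*y^2*z^3 - 2*x^2*y*z^2 - y*z^4 + x^3*z - x*y^2*z + x*z^3 + x^2*y + 3*y*z^2 - 3*x*z - y
trace(a b^2 a b^-1 a b a^-1 b) = trace(a b a^-1 b a b^2 a)*trace(b) - trace(a b a^-1 b a b^2 a b) = x^2*y^3*z^2 - 2*x^3*y^2*z - x*y^4*z - 2*x*y^2*z^3 + x^4*y + x^2*y^3 + 3*x^2*y*z^2 + y^3*z^2 + y*z^4 - x^3*z + 4*x*y^2*z - x*z^3 - 5*x^2*y - y^3 - 4*y*z^2 + 3*x*z + 3*y
trace(a^-1 b^-1 a b^2 a b^-1 a b) = trace(a b^2 a b^-1 a b a^-1)*trace(b) - trace(a b^2 a b^-1 a b a^-1 b) = -x^2*y^3*z^2 + 2*x^3*y^2*z + 2*x*y^4*z + 2*x*y^2*z^3 - x^4*y - 2*x^2*y^3 - 3*x^2*y*z^2 - y^5 - 2*y^3*z^2 - y*z^4 + x^3*z - 4*x*y^2*z + x*z^3 + 5*x^2*y + 5*y^3 + 5*y*z^2 - 3*x*z - 5*y
trace(a^-1 b^-1 a b^2 a b^-1 a b^-1) = trace(a^-1 b^-1 a b^2 a b^-1 a)*trace(b) - trace(a^-1 b^-1 a b^2 a b^-1 a b) = x^2*y^3*z^2 - 2*x^3*y^2*z - x*y^4*z - 2*x*y^2*z^3 + x^4*y + x^2*y^3 + 3*x^2*y*z^2 + y^3*z^2 + y*z^4 - x^3*z + 4*x*y^2*z - x*z^3 - 4*x^2*y - y^3 - 5*y*z^2 + 3*x*z + 3*y
trace(a b^2 a^2 b^-1) = trace(a b^2 a^2)*trace(b) - trace(a b^2 a^2 b) = x^2*y^2*z - x^3*y - x*y^3 - x*y*z^2 + x^2*z + 3*x*y - z
trace(a b^-2 a b^2 a) = trace(a b^2 a^2 b^-1)*trace(b) - trace(a b^2 a^2) = x^2*y^3*z - x^3*y^2 - x*y^4 - x*y^2*z^2 + x^3 + 4*x*y^2 - 3*x
trace(b^2 a b) = trace(b)*trace(a b^2) - trace(a b) = y^2*z - x*y - z
trace(a b^2 a b a) = trace(a)*trace(b^2 a b a) - trace(b^2 a b) = x*y*z^2 - x^2*z - y^2*z + z
trace(a b^2 a b a b^-1) = trace(a b^2 a b a)*trace(b) - trace(a b^2 a b a b) = x*y^2*z^2 - x^2*y*z - y^3*z - y*z^3 + x*z^2 + 3*y*z - x
trace(a b^-2 a b^2 a b) = trace(a b^2 a b a b^-1)*trace(b) - trace(a b^2 a b a) = x*y^3*z^2 - x^2*y^2*z - y^4*z - y^2*z^3 + x^2*z + 4*y^2*z - x*y - z
trace(b^-1 a b^2 a b^-1 a b^-1) = trace(a b^-2 a b^2 a)*trace(b) - trace(a b^-2 a b^2 a b) = x^2*y^4*z - x^3*y^3 - x*y^5 - 2*x*y^3*z^2 + x^2*y^2*z + y^4*z + y^2*z^3 + x^3*y + 4*x*y^3 - x^2*z - 4*y^2*z - 2*x*y + z
trace(b^-1 a b^-1 a^-2 b^-1 a b^2 a) = trace(a^-1 b^-1 a b^2 a b^-1 a b^-1)*trace(a) - trace(a^-1 b^-1 a b^2 a b^-1 a b^-1 a) = x^3*y^3*z^2 - 2*x^4*y^2*z - 2*x^2*y^4*z - 2*x^2*y^2*z^3 + x^5*y + 2*x^3*y^3 + 3*x^3*y*z^2 + x*y^5 + 3*x*y^3*z^2 + x*y*z^4 - x^4*z + 3*x^2*y^2*z - x^2*z^3 - y^4*z - y^2*z^3 - 5*x^3*y - 5*x*y^3 - 5*x*y*z^2 + 4*x^2*z + 4*y^2*z + 5*x*y - z
trace(a^-1 b^-1 a b^-1 a^-2 b^-1 a b^2) = trace(b^-1 a b^-1 a^-2 b^-1 a b^2)*trace(a) - trace(b^-1 a b^-1 a^-2 b^-1 a b^2 a) = -x^3*y^3*z^2 + 2*x^4*y^2*z + 2*x^2*y^4*z + 2*x^2*y^2*z^3 - x^5*y - 2*x^3*y^3 - 2*x^3*y*z^2 - x*y^5 - 3*x*y^3*z^2 - x*y*z^4 - 5*x^2*y^2*z + y^4*z + y^2*z^3 + 6*x^3*y + 6*x*y^3 + 6*x*y*z^2 - 4*y^2*z - 8*x*y + z

-x^3*y^3*z^2 + 2*x^4*y^2*z + 2*x^2*y^4*z + 2*x^2*y^2*z^3 - x^5*y - 2*x^3*y^3 - 2*x^3*y*z^2 - x*y^5 - 3*x*y^3*z^2 - x*y*z^4 - 5*x^2*y^2*z + y^4*z + y^2*z^3 + 6*x^3*y + 6*x*y^3 + 6*x*y*z^2 - 4*y^2*z - 8*x*y + z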